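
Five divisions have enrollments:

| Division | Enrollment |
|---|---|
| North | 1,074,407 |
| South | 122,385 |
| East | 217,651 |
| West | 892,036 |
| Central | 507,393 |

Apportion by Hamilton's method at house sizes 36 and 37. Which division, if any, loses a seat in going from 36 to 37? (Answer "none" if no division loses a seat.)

South

At 36 seats: North 14, South 2, East 3, West 11, Central 6.
At 37 seats: North 14, South 1, East 3, West 12, Central 7.
South drops from 2 to 1.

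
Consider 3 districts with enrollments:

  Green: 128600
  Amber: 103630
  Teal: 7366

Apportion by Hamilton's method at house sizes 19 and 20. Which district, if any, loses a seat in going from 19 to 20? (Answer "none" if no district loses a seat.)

Teal

At 19 seats: Green 10, Amber 8, Teal 1.
At 20 seats: Green 11, Amber 9, Teal 0.
Teal drops from 1 to 0.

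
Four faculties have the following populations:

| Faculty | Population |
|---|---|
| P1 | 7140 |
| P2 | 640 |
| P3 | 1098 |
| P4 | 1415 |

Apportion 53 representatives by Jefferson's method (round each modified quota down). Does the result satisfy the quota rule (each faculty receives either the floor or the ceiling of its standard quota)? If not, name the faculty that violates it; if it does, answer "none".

Standard quotas: P1 36.765, P2 3.295, P3 5.654, P4 7.286.
Jefferson allocation: P1 38, P2 3, P3 5, P4 7.
P1 has quota 36.765 (lower 36, upper 37) but receives 38 — outside the quota interval.

P1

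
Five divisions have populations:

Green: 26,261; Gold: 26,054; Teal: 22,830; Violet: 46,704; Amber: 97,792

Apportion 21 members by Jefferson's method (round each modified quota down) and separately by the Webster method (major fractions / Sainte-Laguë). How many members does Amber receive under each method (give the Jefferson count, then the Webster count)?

10 and 9

Jefferson: Green 2, Gold 2, Teal 2, Violet 5, Amber 10.
Webster: Green 3, Gold 3, Teal 2, Violet 4, Amber 9.
Amber gets 10 under Jefferson and 9 under Webster.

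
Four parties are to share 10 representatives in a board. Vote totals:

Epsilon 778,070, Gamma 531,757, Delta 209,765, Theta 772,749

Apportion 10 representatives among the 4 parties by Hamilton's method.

Total 2292341; standard divisor 2292341/10 ≈ 229234.1.
Standard quotas: Epsilon 3.3942, Gamma 2.3197, Delta 0.9151, Theta 3.3710.
Lower quotas: Epsilon 3, Gamma 2, Delta 0, Theta 3 (sum 8, leaving 2 seats).
Remainders in descending order: Delta 0.9151, Epsilon 0.3942, Theta 0.3710, Gamma 0.3197.
The surplus seats go to Delta, Epsilon.

Epsilon: 4, Gamma: 2, Delta: 1, Theta: 3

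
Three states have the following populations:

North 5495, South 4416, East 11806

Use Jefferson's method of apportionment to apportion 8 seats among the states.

North=2; South=1; East=5

Standard divisor 21717/8 ≈ 2714.625; standard quotas: North 2.024, South 1.627, East 4.349.
Rounding down gives 2, 1, 4 = 7 seats, so the divisor must be adjusted.
With modified divisor 2300: modified quotas North 2.389, South 1.920, East 5.133.
Rounding down: North 2, South 1, East 5 (total 8).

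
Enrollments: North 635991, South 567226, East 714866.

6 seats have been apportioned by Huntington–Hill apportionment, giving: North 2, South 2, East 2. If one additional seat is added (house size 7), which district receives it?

East

Priority for the next seat is population ÷ (√(s·(s+1))).
Priorities: North 259642.239, South 231569.045, East 291842.822.
Highest priority: East.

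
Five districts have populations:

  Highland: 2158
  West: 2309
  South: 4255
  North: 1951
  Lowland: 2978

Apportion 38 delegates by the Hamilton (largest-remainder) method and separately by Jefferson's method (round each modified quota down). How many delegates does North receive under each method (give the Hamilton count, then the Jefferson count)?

Hamilton: Highland 6, West 6, South 12, North 6, Lowland 8.
Jefferson: Highland 6, West 6, South 12, North 5, Lowland 9.
North gets 6 under Hamilton and 5 under Jefferson.

6 and 5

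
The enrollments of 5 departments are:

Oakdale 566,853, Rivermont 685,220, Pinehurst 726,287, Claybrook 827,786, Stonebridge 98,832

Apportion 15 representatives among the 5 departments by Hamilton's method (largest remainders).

Oakdale=3, Rivermont=4, Pinehurst=4, Claybrook=4, Stonebridge=0

Standard divisor: 2904978 ÷ 15 ≈ 193665.2.
Standard quotas: Oakdale 2.9270, Rivermont 3.5382, Pinehurst 3.7502, Claybrook 4.2743, Stonebridge 0.5103.
Lower quotas: Oakdale 2, Rivermont 3, Pinehurst 3, Claybrook 4, Stonebridge 0 (sum 12, leaving 3 seats).
Remainders in descending order: Oakdale 0.9270, Pinehurst 0.7502, Rivermont 0.5382, Stonebridge 0.5103, Claybrook 0.2743.
The surplus seats go to Oakdale, Pinehurst, Rivermont.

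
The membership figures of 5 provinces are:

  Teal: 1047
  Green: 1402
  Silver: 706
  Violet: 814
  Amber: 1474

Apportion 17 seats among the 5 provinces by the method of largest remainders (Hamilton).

Standard divisor: 5443 ÷ 17 ≈ 320.176.
Standard quotas: Teal 3.270, Green 4.379, Silver 2.205, Violet 2.542, Amber 4.604.
Lower quotas: Teal 3, Green 4, Silver 2, Violet 2, Amber 4 (sum 15, leaving 2 seats).
Remainders in descending order: Amber 0.604, Violet 0.542, Green 0.379, Teal 0.270, Silver 0.205.
Largest remainders: Amber, Violet receive the extra seats.

Teal 3, Green 4, Silver 2, Violet 3, Amber 5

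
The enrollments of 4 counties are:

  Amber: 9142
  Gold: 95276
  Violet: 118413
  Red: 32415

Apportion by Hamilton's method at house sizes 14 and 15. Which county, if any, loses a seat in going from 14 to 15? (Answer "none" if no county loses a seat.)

At 14 seats: Amber 1, Gold 5, Violet 6, Red 2.
At 15 seats: Amber 0, Gold 6, Violet 7, Red 2.
Amber drops from 1 to 0.

Amber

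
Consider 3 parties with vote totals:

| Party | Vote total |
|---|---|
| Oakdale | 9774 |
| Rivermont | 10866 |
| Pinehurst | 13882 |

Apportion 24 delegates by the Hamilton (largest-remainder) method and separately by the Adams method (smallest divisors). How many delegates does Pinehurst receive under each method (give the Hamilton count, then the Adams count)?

Hamilton: Oakdale 7, Rivermont 7, Pinehurst 10.
Adams: Oakdale 7, Rivermont 8, Pinehurst 9.
Pinehurst gets 10 under Hamilton and 9 under Adams.

10 and 9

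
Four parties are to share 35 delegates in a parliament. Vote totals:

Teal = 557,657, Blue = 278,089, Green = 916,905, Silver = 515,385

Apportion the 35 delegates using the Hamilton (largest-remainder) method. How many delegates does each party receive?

Teal=9, Blue=4, Green=14, Silver=8

The standard divisor is 2268036/35 ≈ 64801.029.
Standard quotas: Teal 8.6057, Blue 4.2914, Green 14.1495, Silver 7.9533.
Lower quotas: Teal 8, Blue 4, Green 14, Silver 7 (sum 33, leaving 2 seats).
Remainders in descending order: Silver 0.9533, Teal 0.6057, Blue 0.2914, Green 0.1495.
The surplus seats go to Silver, Teal.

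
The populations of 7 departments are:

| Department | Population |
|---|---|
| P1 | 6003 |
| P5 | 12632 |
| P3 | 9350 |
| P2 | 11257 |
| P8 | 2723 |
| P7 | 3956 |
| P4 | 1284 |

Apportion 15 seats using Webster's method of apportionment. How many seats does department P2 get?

Standard divisor 47205/15 ≈ 3147; standard quotas: P1 1.908, P5 4.014, P3 2.971, P2 3.577, P8 0.865, P7 1.257, P4 0.408.
Rounding to the nearest integer gives P1 2, P5 4, P3 3, P2 4, P8 1, P7 1, P4 0 — total 15, matching the house size, so no adjustment is needed.
P2 receives 4.

4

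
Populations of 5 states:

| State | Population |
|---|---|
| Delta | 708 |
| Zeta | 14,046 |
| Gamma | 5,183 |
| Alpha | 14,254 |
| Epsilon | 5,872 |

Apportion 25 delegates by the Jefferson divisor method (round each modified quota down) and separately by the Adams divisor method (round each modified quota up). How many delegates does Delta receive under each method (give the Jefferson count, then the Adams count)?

0 and 1

Jefferson: Delta 0, Zeta 9, Gamma 3, Alpha 9, Epsilon 4.
Adams: Delta 1, Zeta 8, Gamma 3, Alpha 9, Epsilon 4.
Delta gets 0 under Jefferson and 1 under Adams.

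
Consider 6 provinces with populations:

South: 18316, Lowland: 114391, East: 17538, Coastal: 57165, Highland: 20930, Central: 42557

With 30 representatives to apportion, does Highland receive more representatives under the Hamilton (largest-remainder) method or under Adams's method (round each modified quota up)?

Adams

Hamilton: South 2, Lowland 13, East 2, Coastal 6, Highland 2, Central 5.
Adams: South 2, Lowland 12, East 2, Coastal 6, Highland 3, Central 5.
Highland gets 2 under Hamilton and 3 under Adams.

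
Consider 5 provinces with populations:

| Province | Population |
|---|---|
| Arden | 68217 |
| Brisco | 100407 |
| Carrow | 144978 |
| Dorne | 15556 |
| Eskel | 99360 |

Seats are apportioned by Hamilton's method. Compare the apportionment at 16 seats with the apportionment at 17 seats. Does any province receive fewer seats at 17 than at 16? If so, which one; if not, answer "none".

At 16 seats: Arden 2, Brisco 4, Carrow 5, Dorne 1, Eskel 4.
At 17 seats: Arden 3, Brisco 4, Carrow 6, Dorne 0, Eskel 4.
Dorne drops from 1 to 0.

Dorne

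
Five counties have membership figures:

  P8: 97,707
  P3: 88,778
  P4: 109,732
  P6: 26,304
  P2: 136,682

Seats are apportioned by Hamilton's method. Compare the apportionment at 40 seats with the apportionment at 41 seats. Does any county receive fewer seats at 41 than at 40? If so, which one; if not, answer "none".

none

At 40 seats: P8 8, P3 8, P4 10, P6 2, P2 12.
At 41 seats: P8 9, P3 8, P4 10, P6 2, P2 12.
No county's allocation decreased.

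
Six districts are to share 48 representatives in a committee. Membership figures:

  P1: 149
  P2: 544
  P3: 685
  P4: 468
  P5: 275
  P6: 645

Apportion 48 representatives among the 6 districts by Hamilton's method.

P1 3, P2 9, P3 12, P4 8, P5 5, P6 11

Total 2766; standard divisor 2766/48 ≈ 57.625.
Standard quotas: P1 2.586, P2 9.440, P3 11.887, P4 8.121, P5 4.772, P6 11.193.
Lower quotas: P1 2, P2 9, P3 11, P4 8, P5 4, P6 11 (sum 45, leaving 3 seats).
Remainders in descending order: P3 0.887, P5 0.772, P1 0.586, P2 0.440, P6 0.193, P4 0.121.
Largest remainders: P3, P5, P1 receive the extra seats.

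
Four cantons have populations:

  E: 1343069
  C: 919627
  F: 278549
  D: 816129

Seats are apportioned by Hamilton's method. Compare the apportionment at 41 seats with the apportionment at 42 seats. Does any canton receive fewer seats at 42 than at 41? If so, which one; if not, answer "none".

F

At 41 seats: E 16, C 11, F 4, D 10.
At 42 seats: E 17, C 12, F 3, D 10.
F drops from 4 to 3.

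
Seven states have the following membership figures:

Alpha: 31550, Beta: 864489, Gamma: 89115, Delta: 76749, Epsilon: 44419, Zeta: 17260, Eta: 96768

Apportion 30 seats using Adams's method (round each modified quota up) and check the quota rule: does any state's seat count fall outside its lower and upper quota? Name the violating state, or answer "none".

Beta

Standard quotas: Alpha 0.776, Beta 21.252, Gamma 2.191, Delta 1.887, Epsilon 1.092, Zeta 0.424, Eta 2.379.
Adams allocation: Alpha 1, Beta 20, Gamma 2, Delta 2, Epsilon 1, Zeta 1, Eta 3.
Beta has quota 21.252 (lower 21, upper 22) but receives 20 — outside the quota interval.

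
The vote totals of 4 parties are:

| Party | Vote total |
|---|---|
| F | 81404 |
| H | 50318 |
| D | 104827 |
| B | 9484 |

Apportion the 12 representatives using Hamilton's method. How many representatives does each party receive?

F=4, H=2, D=5, B=1

Total 246033; standard divisor 246033/12 ≈ 20502.75.
Standard quotas: F 3.9704, H 2.4542, D 5.1128, B 0.4626.
Lower quotas: F 3, H 2, D 5, B 0 (sum 10, leaving 2 seats).
Remainders in descending order: F 0.9704, B 0.4626, H 0.4542, D 0.1128.
Largest remainders: F, B receive the extra seats.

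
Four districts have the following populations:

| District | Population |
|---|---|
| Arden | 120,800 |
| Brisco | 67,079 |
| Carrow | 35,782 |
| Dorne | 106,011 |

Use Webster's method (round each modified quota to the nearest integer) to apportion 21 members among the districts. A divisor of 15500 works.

Arden 8, Brisco 4, Carrow 2, Dorne 7

With modified divisor 15500: modified quotas Arden 7.794, Brisco 4.328, Carrow 2.309, Dorne 6.839.
Rounding to the nearest integer: Arden 8, Brisco 4, Carrow 2, Dorne 7 (total 21).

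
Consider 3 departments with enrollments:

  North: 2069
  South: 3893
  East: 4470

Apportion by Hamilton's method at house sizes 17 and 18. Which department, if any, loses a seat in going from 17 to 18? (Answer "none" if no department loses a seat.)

North

At 17 seats: North 4, South 6, East 7.
At 18 seats: North 3, South 7, East 8.
North drops from 4 to 3.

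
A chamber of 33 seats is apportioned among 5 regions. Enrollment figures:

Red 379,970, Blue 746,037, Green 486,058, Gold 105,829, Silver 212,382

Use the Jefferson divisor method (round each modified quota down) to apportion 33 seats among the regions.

Red 7; Blue 13; Green 9; Gold 1; Silver 3

Standard divisor 1930276/33 ≈ 58493.212; standard quotas: Red 6.496, Blue 12.754, Green 8.310, Gold 1.809, Silver 3.631.
Rounding down gives 6, 12, 8, 1, 3 = 30 seats, so the divisor must be adjusted.
With modified divisor 53600: modified quotas Red 7.089, Blue 13.919, Green 9.068, Gold 1.974, Silver 3.962.
Rounding down: Red 7, Blue 13, Green 9, Gold 1, Silver 3 (total 33).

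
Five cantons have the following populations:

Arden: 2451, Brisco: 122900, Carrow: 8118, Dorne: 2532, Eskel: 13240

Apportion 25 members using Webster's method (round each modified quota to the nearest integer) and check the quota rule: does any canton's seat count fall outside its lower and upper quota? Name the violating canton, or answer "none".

Brisco

Standard quotas: Arden 0.411, Brisco 20.588, Carrow 1.360, Dorne 0.424, Eskel 2.218.
Webster allocation: Arden 0, Brisco 22, Carrow 1, Dorne 0, Eskel 2.
Brisco has quota 20.588 (lower 20, upper 21) but receives 22 — outside the quota interval.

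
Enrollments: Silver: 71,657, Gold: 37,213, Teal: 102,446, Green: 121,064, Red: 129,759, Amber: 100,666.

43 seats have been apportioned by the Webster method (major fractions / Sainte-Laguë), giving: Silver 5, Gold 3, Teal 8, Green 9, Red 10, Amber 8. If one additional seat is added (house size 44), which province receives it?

Priority for the next seat is population ÷ (current seats + 0.5).
Priorities: Silver 13028.545, Gold 10632.286, Teal 12052.471, Green 12743.579, Red 12358.000, Amber 11843.059.
Highest priority: Silver.

Silver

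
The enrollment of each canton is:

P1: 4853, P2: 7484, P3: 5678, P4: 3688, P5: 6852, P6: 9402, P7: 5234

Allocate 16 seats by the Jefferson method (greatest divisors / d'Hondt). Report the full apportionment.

Standard divisor 43191/16 ≈ 2699.438; standard quotas: P1 1.798, P2 2.772, P3 2.103, P4 1.366, P5 2.538, P6 3.483, P7 1.939.
Rounding down gives 1, 2, 2, 1, 2, 3, 1 = 12 seats, so the divisor must be adjusted.
With modified divisor 2300: modified quotas P1 2.110, P2 3.254, P3 2.469, P4 1.603, P5 2.979, P6 4.088, P7 2.276.
Rounding down: P1 2, P2 3, P3 2, P4 1, P5 2, P6 4, P7 2 (total 16).

P1 2, P2 3, P3 2, P4 1, P5 2, P6 4, P7 2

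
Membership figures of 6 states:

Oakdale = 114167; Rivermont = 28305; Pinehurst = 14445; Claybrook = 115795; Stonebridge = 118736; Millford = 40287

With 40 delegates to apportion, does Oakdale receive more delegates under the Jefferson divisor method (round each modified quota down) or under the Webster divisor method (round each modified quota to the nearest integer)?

Jefferson

Jefferson: Oakdale 11, Rivermont 2, Pinehurst 1, Claybrook 11, Stonebridge 11, Millford 4.
Webster: Oakdale 10, Rivermont 3, Pinehurst 1, Claybrook 11, Stonebridge 11, Millford 4.
Oakdale gets 11 under Jefferson and 10 under Webster.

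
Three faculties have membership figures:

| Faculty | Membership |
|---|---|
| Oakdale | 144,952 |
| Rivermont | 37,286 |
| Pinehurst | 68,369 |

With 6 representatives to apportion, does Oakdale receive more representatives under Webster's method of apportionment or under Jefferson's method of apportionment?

Jefferson

Webster: Oakdale 3, Rivermont 1, Pinehurst 2.
Jefferson: Oakdale 4, Rivermont 1, Pinehurst 1.
Oakdale gets 3 under Webster and 4 under Jefferson.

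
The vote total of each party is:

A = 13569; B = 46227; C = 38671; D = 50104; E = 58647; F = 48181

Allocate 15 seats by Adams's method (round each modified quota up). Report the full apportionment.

A 1, B 3, C 2, D 3, E 3, F 3

Standard divisor 255399/15 ≈ 17026.6; standard quotas: A 0.797, B 2.715, C 2.271, D 2.943, E 3.444, F 2.830.
Rounding up gives 1, 3, 3, 3, 4, 3 = 17 seats, so the divisor must be adjusted.
With modified divisor 21300: modified quotas A 0.637, B 2.170, C 1.816, D 2.352, E 2.753, F 2.262.
Rounding up: A 1, B 3, C 2, D 3, E 3, F 3 (total 15).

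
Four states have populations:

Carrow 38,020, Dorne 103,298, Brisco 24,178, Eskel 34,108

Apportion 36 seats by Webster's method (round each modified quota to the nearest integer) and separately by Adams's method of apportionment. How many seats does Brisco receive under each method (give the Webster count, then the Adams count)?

4 and 5

Webster: Carrow 7, Dorne 19, Brisco 4, Eskel 6.
Adams: Carrow 7, Dorne 18, Brisco 5, Eskel 6.
Brisco gets 4 under Webster and 5 under Adams.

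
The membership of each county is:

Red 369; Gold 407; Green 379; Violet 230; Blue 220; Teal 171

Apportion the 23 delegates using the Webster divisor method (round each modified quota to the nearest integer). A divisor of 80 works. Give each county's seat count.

With modified divisor 80: modified quotas Red 4.612, Gold 5.088, Green 4.737, Violet 2.875, Blue 2.750, Teal 2.138.
Rounding to the nearest integer: Red 5, Gold 5, Green 5, Violet 3, Blue 3, Teal 2 (total 23).

Red 5, Gold 5, Green 5, Violet 3, Blue 3, Teal 2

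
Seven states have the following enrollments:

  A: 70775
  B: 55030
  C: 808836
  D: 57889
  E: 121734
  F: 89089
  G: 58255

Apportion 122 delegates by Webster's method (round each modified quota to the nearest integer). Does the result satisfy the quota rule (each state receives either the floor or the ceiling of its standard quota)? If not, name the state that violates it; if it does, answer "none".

Standard quotas: A 6.844, B 5.322, C 78.216, D 5.598, E 11.772, F 8.615, G 5.633.
Webster allocation: A 7, B 5, C 77, D 6, E 12, F 9, G 6.
C has quota 78.216 (lower 78, upper 79) but receives 77 — outside the quota interval.

C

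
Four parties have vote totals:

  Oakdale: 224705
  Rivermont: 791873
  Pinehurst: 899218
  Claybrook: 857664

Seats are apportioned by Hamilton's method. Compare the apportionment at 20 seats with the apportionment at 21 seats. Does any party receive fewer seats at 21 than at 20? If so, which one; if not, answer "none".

none

At 20 seats: Oakdale 2, Rivermont 6, Pinehurst 6, Claybrook 6.
At 21 seats: Oakdale 2, Rivermont 6, Pinehurst 7, Claybrook 6.
No party's allocation decreased.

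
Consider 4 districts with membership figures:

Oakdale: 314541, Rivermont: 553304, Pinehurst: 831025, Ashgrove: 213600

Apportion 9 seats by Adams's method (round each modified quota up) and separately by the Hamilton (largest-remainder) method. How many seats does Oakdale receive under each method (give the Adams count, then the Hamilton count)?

2 and 1

Adams: Oakdale 2, Rivermont 2, Pinehurst 4, Ashgrove 1.
Hamilton: Oakdale 1, Rivermont 3, Pinehurst 4, Ashgrove 1.
Oakdale gets 2 under Adams and 1 under Hamilton.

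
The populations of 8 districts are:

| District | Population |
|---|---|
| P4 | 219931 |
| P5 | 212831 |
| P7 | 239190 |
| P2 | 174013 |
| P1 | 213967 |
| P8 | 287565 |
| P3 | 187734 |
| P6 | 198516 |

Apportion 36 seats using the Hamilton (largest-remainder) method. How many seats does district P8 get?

Total 1733747; standard divisor 1733747/36 ≈ 48159.639.
Standard quotas: P4 4.5667, P5 4.4193, P7 4.9666, P2 3.6133, P1 4.4429, P8 5.9711, P3 3.8982, P6 4.1220.
Lower quotas: P4 4, P5 4, P7 4, P2 3, P1 4, P8 5, P3 3, P6 4 (sum 31, leaving 5 seats).
Remainders in descending order: P8 0.9711, P7 0.9666, P3 0.8982, P2 0.6133, P4 0.5667, P1 0.4429, P5 0.4193, P6 0.1220.
Largest remainders: P8, P7, P3, P2, P4 receive the extra seats.
P8 receives 6.

6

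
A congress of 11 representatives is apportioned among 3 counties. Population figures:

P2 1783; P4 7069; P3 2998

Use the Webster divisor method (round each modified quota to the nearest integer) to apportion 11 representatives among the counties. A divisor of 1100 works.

With modified divisor 1100: modified quotas P2 1.621, P4 6.426, P3 2.725.
Rounding to the nearest integer: P2 2, P4 6, P3 3 (total 11).

P2 2, P4 6, P3 3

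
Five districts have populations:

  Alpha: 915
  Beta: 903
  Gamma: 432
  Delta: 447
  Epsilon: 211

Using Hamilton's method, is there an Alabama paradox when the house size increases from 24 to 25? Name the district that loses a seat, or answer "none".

At 24 seats: Alpha 7, Beta 7, Gamma 4, Delta 4, Epsilon 2.
At 25 seats: Alpha 8, Beta 8, Gamma 3, Delta 4, Epsilon 2.
Gamma drops from 4 to 3.

Gamma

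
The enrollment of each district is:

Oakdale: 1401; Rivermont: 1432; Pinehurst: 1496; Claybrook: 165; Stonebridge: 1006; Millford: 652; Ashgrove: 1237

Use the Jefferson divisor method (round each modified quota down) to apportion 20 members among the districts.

Standard divisor 7389/20 ≈ 369.45; standard quotas: Oakdale 3.792, Rivermont 3.876, Pinehurst 4.049, Claybrook 0.447, Stonebridge 2.723, Millford 1.765, Ashgrove 3.348.
Rounding down gives 3, 3, 4, 0, 2, 1, 3 = 16 seats, so the divisor must be adjusted.
With modified divisor 320: modified quotas Oakdale 4.378, Rivermont 4.475, Pinehurst 4.675, Claybrook 0.516, Stonebridge 3.144, Millford 2.038, Ashgrove 3.866.
Rounding down: Oakdale 4, Rivermont 4, Pinehurst 4, Claybrook 0, Stonebridge 3, Millford 2, Ashgrove 3 (total 20).

Oakdale: 4, Rivermont: 4, Pinehurst: 4, Claybrook: 0, Stonebridge: 3, Millford: 2, Ashgrove: 3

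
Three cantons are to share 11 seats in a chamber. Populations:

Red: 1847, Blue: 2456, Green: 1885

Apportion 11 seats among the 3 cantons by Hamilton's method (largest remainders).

Total 6188; standard divisor 6188/11 ≈ 562.545.
Standard quotas: Red 3.283, Blue 4.366, Green 3.351.
Lower quotas: Red 3, Blue 4, Green 3 (sum 10, leaving 1 seat).
Remainders in descending order: Blue 0.366, Green 0.351, Red 0.283.
Largest remainder: Blue receives the extra seat.

Red=3; Blue=5; Green=3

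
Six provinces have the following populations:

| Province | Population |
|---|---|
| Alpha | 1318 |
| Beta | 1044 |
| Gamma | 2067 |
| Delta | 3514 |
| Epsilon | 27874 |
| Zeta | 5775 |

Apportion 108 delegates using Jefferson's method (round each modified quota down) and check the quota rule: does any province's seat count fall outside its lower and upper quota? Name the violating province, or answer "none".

Standard quotas: Alpha 3.422, Beta 2.711, Gamma 5.367, Delta 9.125, Epsilon 72.379, Zeta 14.996.
Jefferson allocation: Alpha 3, Beta 2, Gamma 5, Delta 9, Epsilon 74, Zeta 15.
Epsilon has quota 72.379 (lower 72, upper 73) but receives 74 — outside the quota interval.

Epsilon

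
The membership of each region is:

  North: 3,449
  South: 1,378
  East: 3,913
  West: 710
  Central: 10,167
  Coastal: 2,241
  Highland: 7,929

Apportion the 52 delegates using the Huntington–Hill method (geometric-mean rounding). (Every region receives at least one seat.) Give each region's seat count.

North 6, South 2, East 7, West 1, Central 18, Coastal 4, Highland 14

With divisor 572: modified quotas North 6.030, South 2.409, East 6.841, West 1.241, Central 17.774, Coastal 3.918, Highland 13.862.
Geometric-mean thresholds: North √(6·7)=6.481, South √(2·3)=2.449, East √(6·7)=6.481, West √(1·2)=1.414, Central √(17·18)=17.493, Coastal √(3·4)=3.464, Highland √(13·14)=13.491.
Each quota rounded against its threshold gives North 6, South 2, East 7, West 1, Central 18, Coastal 4, Highland 14 (total 52).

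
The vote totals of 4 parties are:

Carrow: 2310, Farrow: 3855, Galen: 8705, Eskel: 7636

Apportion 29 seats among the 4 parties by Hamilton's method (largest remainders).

Carrow: 3, Farrow: 5, Galen: 11, Eskel: 10

Standard divisor: 22506 ÷ 29 ≈ 776.069.
Standard quotas: Carrow 2.9765, Farrow 4.9673, Galen 11.2168, Eskel 9.8393.
Lower quotas: Carrow 2, Farrow 4, Galen 11, Eskel 9 (sum 26, leaving 3 seats).
Remainders in descending order: Carrow 0.9765, Farrow 0.9673, Eskel 0.8393, Galen 0.2168.
Largest remainders: Carrow, Farrow, Eskel receive the extra seats.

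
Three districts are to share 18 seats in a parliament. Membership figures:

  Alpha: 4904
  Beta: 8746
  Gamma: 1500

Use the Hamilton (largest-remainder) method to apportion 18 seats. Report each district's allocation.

The standard divisor is 15150/18 ≈ 841.667.
Standard quotas: Alpha 5.8265, Beta 10.3913, Gamma 1.7822.
Lower quotas: Alpha 5, Beta 10, Gamma 1 (sum 16, leaving 2 seats).
Remainders in descending order: Alpha 0.8265, Gamma 0.7822, Beta 0.3913.
Largest remainders: Alpha, Gamma receive the extra seats.

Alpha 6, Beta 10, Gamma 2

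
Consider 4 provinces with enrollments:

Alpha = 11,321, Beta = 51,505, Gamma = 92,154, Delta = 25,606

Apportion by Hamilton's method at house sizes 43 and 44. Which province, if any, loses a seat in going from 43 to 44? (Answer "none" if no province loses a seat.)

none

At 43 seats: Alpha 3, Beta 12, Gamma 22, Delta 6.
At 44 seats: Alpha 3, Beta 13, Gamma 22, Delta 6.
No province's allocation decreased.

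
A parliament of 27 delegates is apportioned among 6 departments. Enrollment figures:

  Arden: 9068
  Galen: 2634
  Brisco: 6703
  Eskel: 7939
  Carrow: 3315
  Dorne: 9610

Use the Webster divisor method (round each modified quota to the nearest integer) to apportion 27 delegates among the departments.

Arden=6, Galen=2, Brisco=5, Eskel=5, Carrow=2, Dorne=7

Standard divisor 39269/27 ≈ 1454.407; standard quotas: Arden 6.235, Galen 1.811, Brisco 4.609, Eskel 5.459, Carrow 2.279, Dorne 6.608.
Rounding to the nearest integer gives Arden 6, Galen 2, Brisco 5, Eskel 5, Carrow 2, Dorne 7 — total 27, matching the house size, so no adjustment is needed.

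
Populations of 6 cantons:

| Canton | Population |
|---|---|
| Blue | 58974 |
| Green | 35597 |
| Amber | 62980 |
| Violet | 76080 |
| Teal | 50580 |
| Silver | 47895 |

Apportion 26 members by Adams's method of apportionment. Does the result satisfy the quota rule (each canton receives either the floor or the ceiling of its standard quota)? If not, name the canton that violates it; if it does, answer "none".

none

Standard quotas: Blue 4.617, Green 2.787, Amber 4.931, Violet 5.956, Teal 3.960, Silver 3.750.
Adams allocation: Blue 4, Green 3, Amber 5, Violet 6, Teal 4, Silver 4.
Every allocation lies between the lower and upper quota.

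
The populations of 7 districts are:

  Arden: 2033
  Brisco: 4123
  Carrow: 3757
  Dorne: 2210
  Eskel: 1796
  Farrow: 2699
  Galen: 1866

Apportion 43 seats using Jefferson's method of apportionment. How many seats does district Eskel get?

4

Standard divisor 18484/43 ≈ 429.86; standard quotas: Arden 4.729, Brisco 9.591, Carrow 8.740, Dorne 5.141, Eskel 4.178, Farrow 6.279, Galen 4.341.
Rounding down gives 4, 9, 8, 5, 4, 6, 4 = 40 seats, so the divisor must be adjusted.
With modified divisor 400: modified quotas Arden 5.082, Brisco 10.307, Carrow 9.393, Dorne 5.525, Eskel 4.490, Farrow 6.747, Galen 4.665.
Rounding down: Arden 5, Brisco 10, Carrow 9, Dorne 5, Eskel 4, Farrow 6, Galen 4 (total 43).
Eskel receives 4.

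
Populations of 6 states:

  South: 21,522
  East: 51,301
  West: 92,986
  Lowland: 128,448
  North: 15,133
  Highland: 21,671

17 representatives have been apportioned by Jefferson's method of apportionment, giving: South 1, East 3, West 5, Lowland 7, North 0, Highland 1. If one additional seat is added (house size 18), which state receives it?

Priority for the next seat is population ÷ (current seats + 1).
Priorities: South 10761.000, East 12825.250, West 15497.667, Lowland 16056.000, North 15133.000, Highland 10835.500.
Highest priority: Lowland.

Lowland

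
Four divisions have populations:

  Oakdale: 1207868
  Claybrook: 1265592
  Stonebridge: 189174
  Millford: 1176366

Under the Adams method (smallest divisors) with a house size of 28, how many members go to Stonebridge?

2

Standard divisor 3839000/28 ≈ 137107.143; standard quotas: Oakdale 8.810, Claybrook 9.231, Stonebridge 1.380, Millford 8.580.
Rounding up gives 9, 10, 2, 9 = 30 seats, so the divisor must be adjusted.
With modified divisor 149000: modified quotas Oakdale 8.106, Claybrook 8.494, Stonebridge 1.270, Millford 7.895.
Rounding up: Oakdale 9, Claybrook 9, Stonebridge 2, Millford 8 (total 28).
Stonebridge receives 2.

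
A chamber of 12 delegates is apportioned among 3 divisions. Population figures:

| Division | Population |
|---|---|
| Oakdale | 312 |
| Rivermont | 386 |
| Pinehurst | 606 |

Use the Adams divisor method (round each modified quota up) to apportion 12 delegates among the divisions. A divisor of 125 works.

Oakdale=3, Rivermont=4, Pinehurst=5

With modified divisor 125: modified quotas Oakdale 2.496, Rivermont 3.088, Pinehurst 4.848.
Rounding up: Oakdale 3, Rivermont 4, Pinehurst 5 (total 12).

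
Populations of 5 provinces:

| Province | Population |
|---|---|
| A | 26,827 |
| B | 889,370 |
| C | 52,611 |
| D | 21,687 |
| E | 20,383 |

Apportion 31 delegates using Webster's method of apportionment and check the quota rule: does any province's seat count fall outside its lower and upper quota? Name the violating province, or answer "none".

Standard quotas: A 0.823, B 27.274, C 1.613, D 0.665, E 0.625.
Webster allocation: A 1, B 26, C 2, D 1, E 1.
B has quota 27.274 (lower 27, upper 28) but receives 26 — outside the quota interval.

B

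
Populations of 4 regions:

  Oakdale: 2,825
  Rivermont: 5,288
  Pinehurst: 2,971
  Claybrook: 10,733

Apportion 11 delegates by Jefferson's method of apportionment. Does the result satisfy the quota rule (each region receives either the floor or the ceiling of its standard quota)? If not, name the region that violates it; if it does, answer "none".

none

Standard quotas: Oakdale 1.424, Rivermont 2.666, Pinehurst 1.498, Claybrook 5.412.
Jefferson allocation: Oakdale 1, Rivermont 3, Pinehurst 1, Claybrook 6.
Every allocation lies between the lower and upper quota.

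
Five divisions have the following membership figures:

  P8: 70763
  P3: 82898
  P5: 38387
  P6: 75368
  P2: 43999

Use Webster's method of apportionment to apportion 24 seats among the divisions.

P8=6, P3=6, P5=3, P6=6, P2=3

Standard divisor 311415/24 ≈ 12975.625; standard quotas: P8 5.454, P3 6.389, P5 2.958, P6 5.808, P2 3.391.
Rounding to the nearest integer gives 5, 6, 3, 6, 3 = 23 seats, so the divisor must be adjusted.
With modified divisor 12800: modified quotas P8 5.528, P3 6.476, P5 2.999, P6 5.888, P2 3.437.
Rounding to the nearest integer: P8 6, P3 6, P5 3, P6 6, P2 3 (total 24).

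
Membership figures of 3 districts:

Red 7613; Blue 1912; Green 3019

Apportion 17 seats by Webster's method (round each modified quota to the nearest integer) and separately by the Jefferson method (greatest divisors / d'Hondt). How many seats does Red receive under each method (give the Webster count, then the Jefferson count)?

10 and 11

Webster: Red 10, Blue 3, Green 4.
Jefferson: Red 11, Blue 2, Green 4.
Red gets 10 under Webster and 11 under Jefferson.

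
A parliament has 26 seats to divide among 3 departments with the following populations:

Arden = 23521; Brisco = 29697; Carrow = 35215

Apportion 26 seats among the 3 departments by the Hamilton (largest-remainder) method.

Total 88433; standard divisor 88433/26 ≈ 3401.269.
Standard quotas: Arden 6.9154, Brisco 8.7312, Carrow 10.3535.
Lower quotas: Arden 6, Brisco 8, Carrow 10 (sum 24, leaving 2 seats).
Remainders in descending order: Arden 0.9154, Brisco 0.7312, Carrow 0.3535.
The surplus seats go to Arden, Brisco.

Arden: 7; Brisco: 9; Carrow: 10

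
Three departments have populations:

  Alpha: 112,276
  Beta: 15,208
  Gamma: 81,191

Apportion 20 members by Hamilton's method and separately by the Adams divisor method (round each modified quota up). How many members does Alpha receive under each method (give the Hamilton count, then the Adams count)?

Hamilton: Alpha 11, Beta 1, Gamma 8.
Adams: Alpha 10, Beta 2, Gamma 8.
Alpha gets 11 under Hamilton and 10 under Adams.

11 and 10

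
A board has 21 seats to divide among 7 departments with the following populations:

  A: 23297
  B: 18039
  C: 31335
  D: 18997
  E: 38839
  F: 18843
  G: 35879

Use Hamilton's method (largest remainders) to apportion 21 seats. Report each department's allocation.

The standard divisor is 185229/21 ≈ 8820.429.
Standard quotas: A 2.6413, B 2.0451, C 3.5525, D 2.1538, E 4.4033, F 2.1363, G 4.0677.
Lower quotas: A 2, B 2, C 3, D 2, E 4, F 2, G 4 (sum 19, leaving 2 seats).
Remainders in descending order: A 0.6413, C 0.5525, E 0.4033, D 0.1538, F 0.1363, G 0.0677, B 0.0451.
The surplus seats go to A, C.

A=3, B=2, C=4, D=2, E=4, F=2, G=4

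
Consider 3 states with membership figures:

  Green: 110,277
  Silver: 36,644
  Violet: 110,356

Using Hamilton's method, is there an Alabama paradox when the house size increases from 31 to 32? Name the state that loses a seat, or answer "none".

Silver

At 31 seats: Green 13, Silver 5, Violet 13.
At 32 seats: Green 14, Silver 4, Violet 14.
Silver drops from 5 to 4.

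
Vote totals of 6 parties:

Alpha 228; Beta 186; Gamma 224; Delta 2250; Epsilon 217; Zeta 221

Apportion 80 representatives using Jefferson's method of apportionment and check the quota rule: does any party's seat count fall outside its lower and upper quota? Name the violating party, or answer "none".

Delta

Standard quotas: Alpha 5.484, Beta 4.474, Gamma 5.388, Delta 54.119, Epsilon 5.219, Zeta 5.316.
Jefferson allocation: Alpha 5, Beta 4, Gamma 5, Delta 56, Epsilon 5, Zeta 5.
Delta has quota 54.119 (lower 54, upper 55) but receives 56 — outside the quota interval.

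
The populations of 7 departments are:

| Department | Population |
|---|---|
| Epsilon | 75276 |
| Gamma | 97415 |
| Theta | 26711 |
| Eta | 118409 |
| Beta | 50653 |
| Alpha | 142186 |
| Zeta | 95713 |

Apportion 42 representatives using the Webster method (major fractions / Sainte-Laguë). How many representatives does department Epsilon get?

Standard divisor 606363/42 ≈ 14437.214; standard quotas: Epsilon 5.214, Gamma 6.747, Theta 1.850, Eta 8.202, Beta 3.509, Alpha 9.849, Zeta 6.630.
Rounding to the nearest integer gives 5, 7, 2, 8, 4, 10, 7 = 43 seats, so the divisor must be adjusted.
With modified divisor 14600: modified quotas Epsilon 5.156, Gamma 6.672, Theta 1.830, Eta 8.110, Beta 3.469, Alpha 9.739, Zeta 6.556.
Rounding to the nearest integer: Epsilon 5, Gamma 7, Theta 2, Eta 8, Beta 3, Alpha 10, Zeta 7 (total 42).
Epsilon receives 5.

5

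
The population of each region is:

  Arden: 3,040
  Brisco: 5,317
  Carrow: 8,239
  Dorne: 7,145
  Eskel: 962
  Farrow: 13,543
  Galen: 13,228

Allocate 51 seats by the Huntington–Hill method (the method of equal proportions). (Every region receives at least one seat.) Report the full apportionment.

Arden 3, Brisco 5, Carrow 8, Dorne 7, Eskel 1, Farrow 14, Galen 13

With divisor 992: modified quotas Arden 3.065, Brisco 5.360, Carrow 8.305, Dorne 7.203, Eskel 0.970, Farrow 13.652, Galen 13.335.
Geometric-mean thresholds: Arden √(3·4)=3.464, Brisco √(5·6)=5.477, Carrow √(8·9)=8.485, Dorne √(7·8)=7.483, Eskel (min 1), Farrow √(13·14)=13.491, Galen √(13·14)=13.491.
Each quota rounded against its threshold gives Arden 3, Brisco 5, Carrow 8, Dorne 7, Eskel 1, Farrow 14, Galen 13 (total 51).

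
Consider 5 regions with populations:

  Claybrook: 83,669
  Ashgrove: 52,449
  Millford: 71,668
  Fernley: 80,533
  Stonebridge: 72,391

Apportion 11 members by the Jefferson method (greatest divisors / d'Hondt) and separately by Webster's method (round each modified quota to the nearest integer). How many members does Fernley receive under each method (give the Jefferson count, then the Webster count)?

Jefferson: Claybrook 3, Ashgrove 1, Millford 2, Fernley 3, Stonebridge 2.
Webster: Claybrook 3, Ashgrove 2, Millford 2, Fernley 2, Stonebridge 2.
Fernley gets 3 under Jefferson and 2 under Webster.

3 and 2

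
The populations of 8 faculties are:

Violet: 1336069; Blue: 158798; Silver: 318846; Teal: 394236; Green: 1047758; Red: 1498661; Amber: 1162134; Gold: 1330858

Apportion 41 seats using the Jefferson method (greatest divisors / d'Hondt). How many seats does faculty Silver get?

1

Standard divisor 7247360/41 ≈ 176764.878; standard quotas: Violet 7.558, Blue 0.898, Silver 1.804, Teal 2.230, Green 5.927, Red 8.478, Amber 6.574, Gold 7.529.
Rounding down gives 7, 0, 1, 2, 5, 8, 6, 7 = 36 seats, so the divisor must be adjusted.
With modified divisor 162700: modified quotas Violet 8.212, Blue 0.976, Silver 1.960, Teal 2.423, Green 6.440, Red 9.211, Amber 7.143, Gold 8.180.
Rounding down: Violet 8, Blue 0, Silver 1, Teal 2, Green 6, Red 9, Amber 7, Gold 8 (total 41).
Silver receives 1.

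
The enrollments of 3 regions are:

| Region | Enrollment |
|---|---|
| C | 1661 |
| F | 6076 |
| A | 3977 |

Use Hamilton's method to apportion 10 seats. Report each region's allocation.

C=2, F=5, A=3

Standard divisor: 11714 ÷ 10 ≈ 1171.4.
Standard quotas: C 1.4180, F 5.1870, A 3.3951.
Lower quotas: C 1, F 5, A 3 (sum 9, leaving 1 seat).
Remainders in descending order: C 0.4180, A 0.3951, F 0.1870.
Largest remainder: C receives the extra seat.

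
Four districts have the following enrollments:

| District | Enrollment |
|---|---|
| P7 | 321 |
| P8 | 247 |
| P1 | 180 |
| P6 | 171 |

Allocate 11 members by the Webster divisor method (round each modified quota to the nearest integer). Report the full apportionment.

Standard divisor 919/11 ≈ 83.545; standard quotas: P7 3.842, P8 2.956, P1 2.155, P6 2.047.
Rounding to the nearest integer gives P7 4, P8 3, P1 2, P6 2 — total 11, matching the house size, so no adjustment is needed.

P7=4, P8=3, P1=2, P6=2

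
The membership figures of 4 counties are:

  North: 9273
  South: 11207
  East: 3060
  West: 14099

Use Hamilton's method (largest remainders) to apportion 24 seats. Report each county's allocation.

North 6, South 7, East 2, West 9

Total 37639; standard divisor 37639/24 ≈ 1568.292.
Standard quotas: North 5.9128, South 7.1460, East 1.9512, West 8.9900.
Lower quotas: North 5, South 7, East 1, West 8 (sum 21, leaving 3 seats).
Remainders in descending order: West 0.9900, East 0.9512, North 0.9128, South 0.1460.
The surplus seats go to West, East, North.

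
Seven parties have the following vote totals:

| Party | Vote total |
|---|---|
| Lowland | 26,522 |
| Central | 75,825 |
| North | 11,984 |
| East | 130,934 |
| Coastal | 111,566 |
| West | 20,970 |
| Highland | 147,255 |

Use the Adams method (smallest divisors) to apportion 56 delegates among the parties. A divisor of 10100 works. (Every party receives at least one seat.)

With modified divisor 10100: modified quotas Lowland 2.626, Central 7.507, North 1.187, East 12.964, Coastal 11.046, West 2.076, Highland 14.580.
Rounding up: Lowland 3, Central 8, North 2, East 13, Coastal 12, West 3, Highland 15 (total 56).

Lowland 3; Central 8; North 2; East 13; Coastal 12; West 3; Highland 15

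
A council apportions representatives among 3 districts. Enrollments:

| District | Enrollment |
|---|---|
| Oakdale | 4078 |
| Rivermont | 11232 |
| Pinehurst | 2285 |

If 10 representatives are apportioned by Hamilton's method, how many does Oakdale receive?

2

Standard divisor: 17595 ÷ 10 ≈ 1759.5.
Standard quotas: Oakdale 2.3177, Rivermont 6.3836, Pinehurst 1.2987.
Lower quotas: Oakdale 2, Rivermont 6, Pinehurst 1 (sum 9, leaving 1 seat).
Remainders in descending order: Rivermont 0.3836, Oakdale 0.3177, Pinehurst 0.2987.
Largest remainder: Rivermont receives the extra seat.
Oakdale receives 2.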